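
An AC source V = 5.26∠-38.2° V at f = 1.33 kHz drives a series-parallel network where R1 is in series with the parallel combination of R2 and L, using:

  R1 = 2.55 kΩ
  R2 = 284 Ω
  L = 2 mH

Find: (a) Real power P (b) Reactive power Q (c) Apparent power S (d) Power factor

Step 1 — Angular frequency: ω = 2π·f = 2π·1330 = 8357 rad/s.
Step 2 — Component impedances:
  R1: Z = R = 2550 Ω
  R2: Z = R = 284 Ω
  L: Z = jωL = j·8357·0.002 = 0 + j16.71 Ω
Step 3 — Parallel branch: R2 || L = 1/(1/R2 + 1/L) = 0.9802 + j16.66 Ω.
Step 4 — Series with R1: Z_total = R1 + (R2 || L) = 2551 + j16.66 Ω = 2551∠0.4° Ω.
Step 5 — Source phasor: V = 5.26∠-38.2° V = 4.134 - j3.253 V.
Step 6 — Current: I = V / Z = 0.001612 - j0.001286 A = 0.002062∠-38.6° A.
Step 7 — Complex power: S = V·I* = 0.01085 + j7.081e-05 VA.
Step 8 — Real power: P = Re(S) = 0.01085 W.
Step 9 — Reactive power: Q = Im(S) = 7.081e-05 VAR.
Step 10 — Apparent power: |S| = 0.01085 VA.
Step 11 — Power factor: PF = P/|S| = 1 (lagging).

(a) P = 0.01085 W  (b) Q = 7.081e-05 VAR  (c) S = 0.01085 VA  (d) PF = 1 (lagging)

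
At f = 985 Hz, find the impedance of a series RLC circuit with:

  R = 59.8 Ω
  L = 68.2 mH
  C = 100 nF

Step 1 — Angular frequency: ω = 2π·f = 2π·985 = 6189 rad/s.
Step 2 — Component impedances:
  R: Z = R = 59.8 Ω
  L: Z = jωL = j·6189·0.0682 = 0 + j422.1 Ω
  C: Z = 1/(jωC) = -j/(ω·C) = 0 - j1616 Ω
Step 3 — Series combination: Z_total = R + L + C = 59.8 - j1194 Ω = 1195∠-87.1° Ω.

Z = 59.8 - j1194 Ω = 1195∠-87.1° Ω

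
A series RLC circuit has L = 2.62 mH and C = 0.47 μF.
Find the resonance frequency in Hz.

Step 1 — Resonance condition Im(Z)=0 gives ω₀ = 1/√(LC).
Step 2 — ω₀ = 1/√(0.00262·4.7e-07) = 2.85e+04 rad/s.
Step 3 — f₀ = ω₀/(2π) = 4535 Hz.

f₀ = 4535 Hz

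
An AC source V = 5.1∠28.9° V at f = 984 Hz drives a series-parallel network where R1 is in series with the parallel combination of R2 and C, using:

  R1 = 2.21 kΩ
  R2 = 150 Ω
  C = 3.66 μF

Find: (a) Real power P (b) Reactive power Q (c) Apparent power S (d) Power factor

Step 1 — Angular frequency: ω = 2π·f = 2π·984 = 6183 rad/s.
Step 2 — Component impedances:
  R1: Z = R = 2210 Ω
  R2: Z = R = 150 Ω
  C: Z = 1/(jωC) = -j/(ω·C) = 0 - j44.19 Ω
Step 3 — Parallel branch: R2 || C = 1/(1/R2 + 1/C) = 11.98 - j40.66 Ω.
Step 4 — Series with R1: Z_total = R1 + (R2 || C) = 2222 - j40.66 Ω = 2222∠-1.0° Ω.
Step 5 — Source phasor: V = 5.1∠28.9° V = 4.465 + j2.465 V.
Step 6 — Current: I = V / Z = 0.001988 + j0.001146 A = 0.002295∠29.9° A.
Step 7 — Complex power: S = V·I* = 0.0117 - j0.0002141 VA.
Step 8 — Real power: P = Re(S) = 0.0117 W.
Step 9 — Reactive power: Q = Im(S) = -0.0002141 VAR.
Step 10 — Apparent power: |S| = 0.0117 VA.
Step 11 — Power factor: PF = P/|S| = 0.9998 (leading).

(a) P = 0.0117 W  (b) Q = -0.0002141 VAR  (c) S = 0.0117 VA  (d) PF = 0.9998 (leading)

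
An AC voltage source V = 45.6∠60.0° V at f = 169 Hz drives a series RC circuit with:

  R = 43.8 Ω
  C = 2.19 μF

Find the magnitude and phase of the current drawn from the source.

Step 1 — Angular frequency: ω = 2π·f = 2π·169 = 1062 rad/s.
Step 2 — Component impedances:
  R: Z = R = 43.8 Ω
  C: Z = 1/(jωC) = -j/(ω·C) = 0 - j430 Ω
Step 3 — Series combination: Z_total = R + C = 43.8 - j430 Ω = 432.2∠-84.2° Ω.
Step 4 — Source phasor: V = 45.6∠60.0° V = 22.8 + j39.49 V.
Step 5 — Ohm's law: I = V / Z_total = (22.8 + j39.49) / (43.8 - j430) = -0.08555 + j0.06173 A.
Step 6 — Convert to polar: |I| = 0.1055 A, ∠I = 144.2°.

I = 0.1055∠144.2° A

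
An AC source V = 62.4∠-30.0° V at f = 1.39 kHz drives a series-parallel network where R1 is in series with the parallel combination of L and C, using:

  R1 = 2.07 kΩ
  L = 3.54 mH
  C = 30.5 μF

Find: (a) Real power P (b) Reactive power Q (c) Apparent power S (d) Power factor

Step 1 — Angular frequency: ω = 2π·f = 2π·1390 = 8734 rad/s.
Step 2 — Component impedances:
  R1: Z = R = 2070 Ω
  L: Z = jωL = j·8734·0.00354 = 0 + j30.92 Ω
  C: Z = 1/(jωC) = -j/(ω·C) = 0 - j3.754 Ω
Step 3 — Parallel branch: L || C = 1/(1/L + 1/C) = 0 - j4.273 Ω.
Step 4 — Series with R1: Z_total = R1 + (L || C) = 2070 - j4.273 Ω = 2070∠-0.1° Ω.
Step 5 — Source phasor: V = 62.4∠-30.0° V = 54.04 - j31.2 V.
Step 6 — Current: I = V / Z = 0.02614 - j0.01502 A = 0.03014∠-29.9° A.
Step 7 — Complex power: S = V·I* = 1.881 - j0.003883 VA.
Step 8 — Real power: P = Re(S) = 1.881 W.
Step 9 — Reactive power: Q = Im(S) = -0.003883 VAR.
Step 10 — Apparent power: |S| = 1.881 VA.
Step 11 — Power factor: PF = P/|S| = 1 (leading).

(a) P = 1.881 W  (b) Q = -0.003883 VAR  (c) S = 1.881 VA  (d) PF = 1 (leading)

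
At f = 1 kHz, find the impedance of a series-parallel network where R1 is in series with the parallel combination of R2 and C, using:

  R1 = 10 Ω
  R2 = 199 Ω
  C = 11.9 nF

Step 1 — Angular frequency: ω = 2π·f = 2π·1000 = 6283 rad/s.
Step 2 — Component impedances:
  R1: Z = R = 10 Ω
  R2: Z = R = 199 Ω
  C: Z = 1/(jωC) = -j/(ω·C) = 0 - j1.337e+04 Ω
Step 3 — Parallel branch: R2 || C = 1/(1/R2 + 1/C) = 199 - j2.96 Ω.
Step 4 — Series with R1: Z_total = R1 + (R2 || C) = 209 - j2.96 Ω = 209∠-0.8° Ω.

Z = 209 - j2.96 Ω = 209∠-0.8° Ω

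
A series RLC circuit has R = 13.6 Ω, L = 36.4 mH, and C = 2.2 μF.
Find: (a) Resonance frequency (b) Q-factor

Step 1 — Resonance condition Im(Z)=0 gives ω₀ = 1/√(LC).
Step 2 — ω₀ = 1/√(0.0364·2.2e-06) = 3534 rad/s.
Step 3 — f₀ = ω₀/(2π) = 562.4 Hz.
Step 4 — Series Q: Q = ω₀L/R = 3534·0.0364/13.6 = 9.458.

(a) f₀ = 562.4 Hz  (b) Q = 9.458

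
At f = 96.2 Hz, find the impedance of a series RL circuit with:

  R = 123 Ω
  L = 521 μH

Step 1 — Angular frequency: ω = 2π·f = 2π·96.2 = 604.4 rad/s.
Step 2 — Component impedances:
  R: Z = R = 123 Ω
  L: Z = jωL = j·604.4·0.000521 = 0 + j0.3149 Ω
Step 3 — Series combination: Z_total = R + L = 123 + j0.3149 Ω = 123∠0.1° Ω.

Z = 123 + j0.3149 Ω = 123∠0.1° Ω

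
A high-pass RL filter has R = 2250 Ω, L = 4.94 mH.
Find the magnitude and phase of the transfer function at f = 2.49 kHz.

Step 1 — Angular frequency: ω = 2π·2490 = 1.565e+04 rad/s.
Step 2 — Transfer function: H(jω) = jωL/(R + jωL).
Step 3 — Numerator jωL = j·77.29; denominator R + jωL = 2250 + j77.29.
Step 4 — H = 0.001179 + j0.03431.
Step 5 — Magnitude: |H| = 0.03433 (-29.3 dB); phase: φ = 88.0°.

|H| = 0.03433 (-29.3 dB), φ = 88.0°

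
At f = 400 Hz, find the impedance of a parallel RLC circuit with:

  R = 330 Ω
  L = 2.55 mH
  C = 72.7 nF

Step 1 — Angular frequency: ω = 2π·f = 2π·400 = 2513 rad/s.
Step 2 — Component impedances:
  R: Z = R = 330 Ω
  L: Z = jωL = j·2513·0.00255 = 0 + j6.409 Ω
  C: Z = 1/(jωC) = -j/(ω·C) = 0 - j5473 Ω
Step 3 — Parallel combination: 1/Z_total = 1/R + 1/L + 1/C; Z_total = 0.1247 + j6.414 Ω = 6.415∠88.9° Ω.

Z = 0.1247 + j6.414 Ω = 6.415∠88.9° Ω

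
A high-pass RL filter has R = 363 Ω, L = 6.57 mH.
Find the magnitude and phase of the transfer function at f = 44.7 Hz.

Step 1 — Angular frequency: ω = 2π·44.7 = 280.9 rad/s.
Step 2 — Transfer function: H(jω) = jωL/(R + jωL).
Step 3 — Numerator jωL = j·1.845; denominator R + jωL = 363 + j1.845.
Step 4 — H = 2.584e-05 + j0.005083.
Step 5 — Magnitude: |H| = 0.005083 (-45.9 dB); phase: φ = 89.7°.

|H| = 0.005083 (-45.9 dB), φ = 89.7°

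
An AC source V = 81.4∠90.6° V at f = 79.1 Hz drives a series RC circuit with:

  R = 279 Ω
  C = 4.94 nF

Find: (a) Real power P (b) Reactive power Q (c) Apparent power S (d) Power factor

Step 1 — Angular frequency: ω = 2π·f = 2π·79.1 = 497 rad/s.
Step 2 — Component impedances:
  R: Z = R = 279 Ω
  C: Z = 1/(jωC) = -j/(ω·C) = 0 - j4.073e+05 Ω
Step 3 — Series combination: Z_total = R + C = 279 - j4.073e+05 Ω = 4.073e+05∠-90.0° Ω.
Step 4 — Source phasor: V = 81.4∠90.6° V = -0.8524 + j81.4 V.
Step 5 — Current: I = V / Z = -0.0001998 - j1.956e-06 A = 0.0001999∠-179.4° A.
Step 6 — Complex power: S = V·I* = 1.114e-05 - j0.01627 VA.
Step 7 — Real power: P = Re(S) = 1.114e-05 W.
Step 8 — Reactive power: Q = Im(S) = -0.01627 VAR.
Step 9 — Apparent power: |S| = 0.01627 VA.
Step 10 — Power factor: PF = P/|S| = 0.000685 (leading).

(a) P = 1.114e-05 W  (b) Q = -0.01627 VAR  (c) S = 0.01627 VA  (d) PF = 0.000685 (leading)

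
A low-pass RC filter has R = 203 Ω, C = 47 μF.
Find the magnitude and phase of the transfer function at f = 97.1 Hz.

Step 1 — Angular frequency: ω = 2π·97.1 = 610.1 rad/s.
Step 2 — Transfer function: H(jω) = 1/(1 + jωRC).
Step 3 — Denominator: 1 + jωRC = 1 + j·610.1·203·4.7e-05 = 1 + j5.821.
Step 4 — H = 0.02867 - j0.1669.
Step 5 — Magnitude: |H| = 0.1693 (-15.4 dB); phase: φ = -80.3°.

|H| = 0.1693 (-15.4 dB), φ = -80.3°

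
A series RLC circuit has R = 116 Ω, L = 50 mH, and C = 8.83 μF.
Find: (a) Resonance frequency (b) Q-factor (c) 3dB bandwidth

Step 1 — Resonance condition Im(Z)=0 gives ω₀ = 1/√(LC).
Step 2 — ω₀ = 1/√(0.05·8.83e-06) = 1505 rad/s.
Step 3 — f₀ = ω₀/(2π) = 239.5 Hz.
Step 4 — Series Q: Q = ω₀L/R = 1505·0.05/116 = 0.6487.
Step 5 — 3dB bandwidth: Δω = ω₀/Q = 2320 rad/s; BW = Δω/(2π) = 369.2 Hz.

(a) f₀ = 239.5 Hz  (b) Q = 0.6487  (c) BW = 369.2 Hz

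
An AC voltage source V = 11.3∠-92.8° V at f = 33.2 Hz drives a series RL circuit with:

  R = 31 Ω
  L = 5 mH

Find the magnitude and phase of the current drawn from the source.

Step 1 — Angular frequency: ω = 2π·f = 2π·33.2 = 208.6 rad/s.
Step 2 — Component impedances:
  R: Z = R = 31 Ω
  L: Z = jωL = j·208.6·0.005 = 0 + j1.043 Ω
Step 3 — Series combination: Z_total = R + L = 31 + j1.043 Ω = 31.02∠1.9° Ω.
Step 4 — Source phasor: V = 11.3∠-92.8° V = -0.552 - j11.29 V.
Step 5 — Ohm's law: I = V / Z_total = (-0.552 - j11.29) / (31 + j1.043) = -0.03002 - j0.3631 A.
Step 6 — Convert to polar: |I| = 0.3643 A, ∠I = -94.7°.

I = 0.3643∠-94.7° A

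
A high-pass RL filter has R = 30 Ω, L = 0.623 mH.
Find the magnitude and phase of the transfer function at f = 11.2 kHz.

Step 1 — Angular frequency: ω = 2π·1.12e+04 = 7.037e+04 rad/s.
Step 2 — Transfer function: H(jω) = jωL/(R + jωL).
Step 3 — Numerator jωL = j·43.84; denominator R + jωL = 30 + j43.84.
Step 4 — H = 0.6811 + j0.4661.
Step 5 — Magnitude: |H| = 0.8253 (-1.7 dB); phase: φ = 34.4°.

|H| = 0.8253 (-1.7 dB), φ = 34.4°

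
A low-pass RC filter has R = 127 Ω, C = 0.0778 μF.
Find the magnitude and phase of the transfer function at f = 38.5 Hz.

Step 1 — Angular frequency: ω = 2π·38.5 = 241.9 rad/s.
Step 2 — Transfer function: H(jω) = 1/(1 + jωRC).
Step 3 — Denominator: 1 + jωRC = 1 + j·241.9·127·7.78e-08 = 1 + j0.00239.
Step 4 — H = 1 - j0.00239.
Step 5 — Magnitude: |H| = 1 (-0.0 dB); phase: φ = -0.1°.

|H| = 1 (-0.0 dB), φ = -0.1°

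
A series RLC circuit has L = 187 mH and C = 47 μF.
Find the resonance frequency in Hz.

Step 1 — Resonance condition Im(Z)=0 gives ω₀ = 1/√(LC).
Step 2 — ω₀ = 1/√(0.187·4.7e-05) = 337.3 rad/s.
Step 3 — f₀ = ω₀/(2π) = 53.68 Hz.

f₀ = 53.68 Hz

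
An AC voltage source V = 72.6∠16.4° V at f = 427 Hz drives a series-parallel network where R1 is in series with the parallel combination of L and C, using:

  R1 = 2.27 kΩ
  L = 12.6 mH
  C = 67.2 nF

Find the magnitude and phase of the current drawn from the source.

Step 1 — Angular frequency: ω = 2π·f = 2π·427 = 2683 rad/s.
Step 2 — Component impedances:
  R1: Z = R = 2270 Ω
  L: Z = jωL = j·2683·0.0126 = 0 + j33.8 Ω
  C: Z = 1/(jωC) = -j/(ω·C) = 0 - j5547 Ω
Step 3 — Parallel branch: L || C = 1/(1/L + 1/C) = 0 + j34.01 Ω.
Step 4 — Series with R1: Z_total = R1 + (L || C) = 2270 + j34.01 Ω = 2270∠0.9° Ω.
Step 5 — Source phasor: V = 72.6∠16.4° V = 69.65 + j20.5 V.
Step 6 — Ohm's law: I = V / Z_total = (69.65 + j20.5) / (2270 + j34.01) = 0.03081 + j0.008568 A.
Step 7 — Convert to polar: |I| = 0.03198 A, ∠I = 15.5°.

I = 0.03198∠15.5° A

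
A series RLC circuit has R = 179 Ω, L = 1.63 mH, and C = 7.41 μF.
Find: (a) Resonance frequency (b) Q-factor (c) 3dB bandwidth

Step 1 — Resonance: ω₀ = 1/√(LC) = 1/√(0.00163·7.41e-06) = 9099 rad/s.
Step 2 — f₀ = ω₀/(2π) = 1448 Hz.
Step 3 — Series Q: Q = ω₀L/R = 9099·0.00163/179 = 0.08286.
Step 4 — Bandwidth: Δω = ω₀/Q = 1.098e+05 rad/s; BW = Δω/(2π) = 1.748e+04 Hz.

(a) f₀ = 1448 Hz  (b) Q = 0.08286  (c) BW = 1.748e+04 Hz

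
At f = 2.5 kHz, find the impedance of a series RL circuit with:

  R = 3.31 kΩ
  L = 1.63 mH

Step 1 — Angular frequency: ω = 2π·f = 2π·2500 = 1.571e+04 rad/s.
Step 2 — Component impedances:
  R: Z = R = 3310 Ω
  L: Z = jωL = j·1.571e+04·0.00163 = 0 + j25.6 Ω
Step 3 — Series combination: Z_total = R + L = 3310 + j25.6 Ω = 3310∠0.4° Ω.

Z = 3310 + j25.6 Ω = 3310∠0.4° Ω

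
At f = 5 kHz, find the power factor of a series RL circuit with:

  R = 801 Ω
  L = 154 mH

Step 1 — Angular frequency: ω = 2π·f = 2π·5000 = 3.142e+04 rad/s.
Step 2 — Component impedances:
  R: Z = R = 801 Ω
  L: Z = jωL = j·3.142e+04·0.154 = 0 + j4838 Ω
Step 3 — Series combination: Z_total = R + L = 801 + j4838 Ω = 4904∠80.6° Ω.
Step 4 — Power factor: PF = cos(φ) = Re(Z)/|Z| = 801/4904 = 0.1633.
Step 5 — Type: Im(Z) = 4838 ⇒ lagging (phase φ = 80.6°).

PF = 0.1633 (lagging, φ = 80.6°)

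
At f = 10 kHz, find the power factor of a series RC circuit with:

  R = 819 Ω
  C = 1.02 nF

Step 1 — Angular frequency: ω = 2π·f = 2π·1e+04 = 6.283e+04 rad/s.
Step 2 — Component impedances:
  R: Z = R = 819 Ω
  C: Z = 1/(jωC) = -j/(ω·C) = 0 - j1.56e+04 Ω
Step 3 — Series combination: Z_total = R + C = 819 - j1.56e+04 Ω = 1.562e+04∠-87.0° Ω.
Step 4 — Power factor: PF = cos(φ) = Re(Z)/|Z| = 819/15625 = 0.05242.
Step 5 — Type: Im(Z) = -1.56e+04 ⇒ leading (phase φ = -87.0°).

PF = 0.05242 (leading, φ = -87.0°)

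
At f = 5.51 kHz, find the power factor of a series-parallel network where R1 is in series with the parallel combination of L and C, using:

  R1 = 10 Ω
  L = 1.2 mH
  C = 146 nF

Step 1 — Angular frequency: ω = 2π·f = 2π·5510 = 3.462e+04 rad/s.
Step 2 — Component impedances:
  R1: Z = R = 10 Ω
  L: Z = jωL = j·3.462e+04·0.0012 = 0 + j41.54 Ω
  C: Z = 1/(jωC) = -j/(ω·C) = 0 - j197.8 Ω
Step 3 — Parallel branch: L || C = 1/(1/L + 1/C) = 0 + j52.59 Ω.
Step 4 — Series with R1: Z_total = R1 + (L || C) = 10 + j52.59 Ω = 53.53∠79.2° Ω.
Step 5 — Power factor: PF = cos(φ) = Re(Z)/|Z| = 10/53.53 = 0.1868.
Step 6 — Type: Im(Z) = 52.59 ⇒ lagging (phase φ = 79.2°).

PF = 0.1868 (lagging, φ = 79.2°)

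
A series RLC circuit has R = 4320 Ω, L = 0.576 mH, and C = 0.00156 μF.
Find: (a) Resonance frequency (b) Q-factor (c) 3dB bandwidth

Step 1 — Resonance: ω₀ = 1/√(LC) = 1/√(0.000576·1.56e-09) = 1.055e+06 rad/s.
Step 2 — f₀ = ω₀/(2π) = 1.679e+05 Hz.
Step 3 — Series Q: Q = ω₀L/R = 1.055e+06·0.000576/4320 = 0.1407.
Step 4 — Bandwidth: Δω = ω₀/Q = 7.5e+06 rad/s; BW = Δω/(2π) = 1.194e+06 Hz.

(a) f₀ = 1.679e+05 Hz  (b) Q = 0.1407  (c) BW = 1.194e+06 Hz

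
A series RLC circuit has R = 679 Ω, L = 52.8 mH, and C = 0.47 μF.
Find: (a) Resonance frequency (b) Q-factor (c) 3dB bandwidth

Step 1 — Resonance condition Im(Z)=0 gives ω₀ = 1/√(LC).
Step 2 — ω₀ = 1/√(0.0528·4.7e-07) = 6348 rad/s.
Step 3 — f₀ = ω₀/(2π) = 1010 Hz.
Step 4 — Series Q: Q = ω₀L/R = 6348·0.0528/679 = 0.4936.
Step 5 — 3dB bandwidth: Δω = ω₀/Q = 1.286e+04 rad/s; BW = Δω/(2π) = 2047 Hz.

(a) f₀ = 1010 Hz  (b) Q = 0.4936  (c) BW = 2047 Hz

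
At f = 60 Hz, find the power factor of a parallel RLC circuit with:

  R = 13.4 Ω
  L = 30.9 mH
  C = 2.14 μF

Step 1 — Angular frequency: ω = 2π·f = 2π·60 = 377 rad/s.
Step 2 — Component impedances:
  R: Z = R = 13.4 Ω
  L: Z = jωL = j·377·0.0309 = 0 + j11.65 Ω
  C: Z = 1/(jωC) = -j/(ω·C) = 0 - j1240 Ω
Step 3 — Parallel combination: 1/Z_total = 1/R + 1/L + 1/C; Z_total = 5.83 + j6.643 Ω = 8.839∠48.7° Ω.
Step 4 — Power factor: PF = cos(φ) = Re(Z)/|Z| = 5.83/8.839 = 0.6596.
Step 5 — Type: Im(Z) = 6.643 ⇒ lagging (phase φ = 48.7°).

PF = 0.6596 (lagging, φ = 48.7°)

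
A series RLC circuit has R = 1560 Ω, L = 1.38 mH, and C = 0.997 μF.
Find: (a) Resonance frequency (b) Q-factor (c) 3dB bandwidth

Step 1 — Resonance: ω₀ = 1/√(LC) = 1/√(0.00138·9.97e-07) = 2.696e+04 rad/s.
Step 2 — f₀ = ω₀/(2π) = 4291 Hz.
Step 3 — Series Q: Q = ω₀L/R = 2.696e+04·0.00138/1560 = 0.02385.
Step 4 — Bandwidth: Δω = ω₀/Q = 1.13e+06 rad/s; BW = Δω/(2π) = 1.799e+05 Hz.

(a) f₀ = 4291 Hz  (b) Q = 0.02385  (c) BW = 1.799e+05 Hz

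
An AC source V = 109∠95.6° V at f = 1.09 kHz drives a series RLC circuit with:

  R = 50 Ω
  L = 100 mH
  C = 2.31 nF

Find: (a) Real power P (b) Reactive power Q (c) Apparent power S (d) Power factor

Step 1 — Angular frequency: ω = 2π·f = 2π·1090 = 6849 rad/s.
Step 2 — Component impedances:
  R: Z = R = 50 Ω
  L: Z = jωL = j·6849·0.1 = 0 + j684.9 Ω
  C: Z = 1/(jωC) = -j/(ω·C) = 0 - j6.321e+04 Ω
Step 3 — Series combination: Z_total = R + L + C = 50 - j6.252e+04 Ω = 6.252e+04∠-90.0° Ω.
Step 4 — Source phasor: V = 109∠95.6° V = -10.64 + j108.5 V.
Step 5 — Current: I = V / Z = -0.001735 - j0.0001687 A = 0.001743∠-174.4° A.
Step 6 — Complex power: S = V·I* = 0.000152 - j0.19 VA.
Step 7 — Real power: P = Re(S) = 0.000152 W.
Step 8 — Reactive power: Q = Im(S) = -0.19 VAR.
Step 9 — Apparent power: |S| = 0.19 VA.
Step 10 — Power factor: PF = P/|S| = 0.0007997 (leading).

(a) P = 0.000152 W  (b) Q = -0.19 VAR  (c) S = 0.19 VA  (d) PF = 0.0007997 (leading)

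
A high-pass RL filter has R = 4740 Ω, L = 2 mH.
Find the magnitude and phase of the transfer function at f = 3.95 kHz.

Step 1 — Angular frequency: ω = 2π·3950 = 2.482e+04 rad/s.
Step 2 — Transfer function: H(jω) = jωL/(R + jωL).
Step 3 — Numerator jωL = j·49.64; denominator R + jωL = 4740 + j49.64.
Step 4 — H = 0.0001097 + j0.01047.
Step 5 — Magnitude: |H| = 0.01047 (-39.6 dB); phase: φ = 89.4°.

|H| = 0.01047 (-39.6 dB), φ = 89.4°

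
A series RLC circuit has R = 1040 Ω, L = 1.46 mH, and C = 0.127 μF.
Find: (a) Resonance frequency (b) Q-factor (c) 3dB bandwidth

Step 1 — Resonance condition Im(Z)=0 gives ω₀ = 1/√(LC).
Step 2 — ω₀ = 1/√(0.00146·1.27e-07) = 7.344e+04 rad/s.
Step 3 — f₀ = ω₀/(2π) = 1.169e+04 Hz.
Step 4 — Series Q: Q = ω₀L/R = 7.344e+04·0.00146/1040 = 0.1031.
Step 5 — 3dB bandwidth: Δω = ω₀/Q = 7.123e+05 rad/s; BW = Δω/(2π) = 1.134e+05 Hz.

(a) f₀ = 1.169e+04 Hz  (b) Q = 0.1031  (c) BW = 1.134e+05 Hz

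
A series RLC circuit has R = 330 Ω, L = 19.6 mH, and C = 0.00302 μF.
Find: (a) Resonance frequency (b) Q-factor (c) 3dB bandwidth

Step 1 — Resonance: ω₀ = 1/√(LC) = 1/√(0.0196·3.02e-09) = 1.3e+05 rad/s.
Step 2 — f₀ = ω₀/(2π) = 2.069e+04 Hz.
Step 3 — Series Q: Q = ω₀L/R = 1.3e+05·0.0196/330 = 7.72.
Step 4 — Bandwidth: Δω = ω₀/Q = 1.684e+04 rad/s; BW = Δω/(2π) = 2680 Hz.

(a) f₀ = 2.069e+04 Hz  (b) Q = 7.72  (c) BW = 2680 Hz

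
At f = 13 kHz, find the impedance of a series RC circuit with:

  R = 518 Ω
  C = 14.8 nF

Step 1 — Angular frequency: ω = 2π·f = 2π·1.3e+04 = 8.168e+04 rad/s.
Step 2 — Component impedances:
  R: Z = R = 518 Ω
  C: Z = 1/(jωC) = -j/(ω·C) = 0 - j827.2 Ω
Step 3 — Series combination: Z_total = R + C = 518 - j827.2 Ω = 976∠-57.9° Ω.

Z = 518 - j827.2 Ω = 976∠-57.9° Ω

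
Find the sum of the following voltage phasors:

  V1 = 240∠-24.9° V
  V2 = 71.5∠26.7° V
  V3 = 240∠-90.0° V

Step 1 — Convert each phasor to rectangular form:
  V1 = 240·(cos(-24.9°) + j·sin(-24.9°)) = 217.7 - j101 V
  V2 = 71.5·(cos(26.7°) + j·sin(26.7°)) = 63.88 + j32.13 V
  V3 = 240·(cos(-90.0°) + j·sin(-90.0°)) = 0 - j240 V
Step 2 — Sum components: V_total = 281.6 - j308.9 V.
Step 3 — Convert to polar: |V_total| = 418 V, ∠V_total = -47.7°.

V_total = 418∠-47.7° V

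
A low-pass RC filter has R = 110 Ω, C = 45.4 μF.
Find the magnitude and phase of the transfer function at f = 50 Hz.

Step 1 — Angular frequency: ω = 2π·50 = 314.2 rad/s.
Step 2 — Transfer function: H(jω) = 1/(1 + jωRC).
Step 3 — Denominator: 1 + jωRC = 1 + j·314.2·110·4.54e-05 = 1 + j1.569.
Step 4 — H = 0.2889 - j0.4532.
Step 5 — Magnitude: |H| = 0.5375 (-5.4 dB); phase: φ = -57.5°.

|H| = 0.5375 (-5.4 dB), φ = -57.5°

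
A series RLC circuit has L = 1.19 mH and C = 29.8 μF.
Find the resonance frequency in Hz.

Step 1 — Resonance condition Im(Z)=0 gives ω₀ = 1/√(LC).
Step 2 — ω₀ = 1/√(0.00119·2.98e-05) = 5310 rad/s.
Step 3 — f₀ = ω₀/(2π) = 845.2 Hz.

f₀ = 845.2 Hz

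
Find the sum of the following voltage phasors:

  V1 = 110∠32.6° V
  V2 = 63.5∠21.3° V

Step 1 — Convert each phasor to rectangular form:
  V1 = 110·(cos(32.6°) + j·sin(32.6°)) = 92.67 + j59.26 V
  V2 = 63.5·(cos(21.3°) + j·sin(21.3°)) = 59.16 + j23.07 V
Step 2 — Sum components: V_total = 151.8 + j82.33 V.
Step 3 — Convert to polar: |V_total| = 172.7 V, ∠V_total = 28.5°.

V_total = 172.7∠28.5° V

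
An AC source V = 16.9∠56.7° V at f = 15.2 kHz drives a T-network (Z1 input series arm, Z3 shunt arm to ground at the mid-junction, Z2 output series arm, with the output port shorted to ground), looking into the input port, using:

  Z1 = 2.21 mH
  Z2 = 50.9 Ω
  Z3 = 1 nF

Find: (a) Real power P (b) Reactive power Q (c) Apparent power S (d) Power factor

Step 1 — Angular frequency: ω = 2π·f = 2π·1.52e+04 = 9.55e+04 rad/s.
Step 2 — Component impedances:
  Z1: Z = jωL = j·9.55e+04·0.00221 = 0 + j211.1 Ω
  Z2: Z = R = 50.9 Ω
  Z3: Z = 1/(jωC) = -j/(ω·C) = 0 - j1.047e+04 Ω
Step 3 — With the output port shorted to ground, the output series arm Z2 runs from the junction to ground; the shunt arm Z3 also runs from the junction to ground. They appear in parallel: Z3 || Z2 = 50.9 - j0.2474 Ω.
Step 4 — Series with input arm Z1: Z_in = Z1 + (Z3 || Z2) = 50.9 + j210.8 Ω = 216.9∠76.4° Ω.
Step 5 — Source phasor: V = 16.9∠56.7° V = 9.278 + j14.13 V.
Step 6 — Current: I = V / Z = 0.07335 - j0.0263 A = 0.07793∠-19.7° A.
Step 7 — Complex power: S = V·I* = 0.3091 + j1.28 VA.
Step 8 — Real power: P = Re(S) = 0.3091 W.
Step 9 — Reactive power: Q = Im(S) = 1.28 VAR.
Step 10 — Apparent power: |S| = 1.317 VA.
Step 11 — Power factor: PF = P/|S| = 0.2347 (lagging).

(a) P = 0.3091 W  (b) Q = 1.28 VAR  (c) S = 1.317 VA  (d) PF = 0.2347 (lagging)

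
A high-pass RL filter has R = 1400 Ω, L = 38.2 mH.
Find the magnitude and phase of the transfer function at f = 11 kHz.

Step 1 — Angular frequency: ω = 2π·1.1e+04 = 6.912e+04 rad/s.
Step 2 — Transfer function: H(jω) = jωL/(R + jωL).
Step 3 — Numerator jωL = j·2640; denominator R + jωL = 1400 + j2640.
Step 4 — H = 0.7805 + j0.4139.
Step 5 — Magnitude: |H| = 0.8835 (-1.1 dB); phase: φ = 27.9°.

|H| = 0.8835 (-1.1 dB), φ = 27.9°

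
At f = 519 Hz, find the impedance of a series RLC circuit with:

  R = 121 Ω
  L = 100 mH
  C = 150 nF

Step 1 — Angular frequency: ω = 2π·f = 2π·519 = 3261 rad/s.
Step 2 — Component impedances:
  R: Z = R = 121 Ω
  L: Z = jωL = j·3261·0.1 = 0 + j326.1 Ω
  C: Z = 1/(jωC) = -j/(ω·C) = 0 - j2044 Ω
Step 3 — Series combination: Z_total = R + L + C = 121 - j1718 Ω = 1723∠-86.0° Ω.

Z = 121 - j1718 Ω = 1723∠-86.0° Ω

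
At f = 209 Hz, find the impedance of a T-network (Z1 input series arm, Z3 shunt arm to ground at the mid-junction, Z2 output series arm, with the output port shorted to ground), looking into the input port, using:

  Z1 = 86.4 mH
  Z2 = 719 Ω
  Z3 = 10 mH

Step 1 — Angular frequency: ω = 2π·f = 2π·209 = 1313 rad/s.
Step 2 — Component impedances:
  Z1: Z = jωL = j·1313·0.0864 = 0 + j113.5 Ω
  Z2: Z = R = 719 Ω
  Z3: Z = jωL = j·1313·0.01 = 0 + j13.13 Ω
Step 3 — With the output port shorted to ground, the output series arm Z2 runs from the junction to ground; the shunt arm Z3 also runs from the junction to ground. They appear in parallel: Z3 || Z2 = 0.2398 + j13.13 Ω.
Step 4 — Series with input arm Z1: Z_in = Z1 + (Z3 || Z2) = 0.2398 + j126.6 Ω = 126.6∠89.9° Ω.

Z = 0.2398 + j126.6 Ω = 126.6∠89.9° Ω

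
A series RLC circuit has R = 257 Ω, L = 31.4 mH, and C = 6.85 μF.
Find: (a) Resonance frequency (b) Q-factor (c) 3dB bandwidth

Step 1 — Resonance: ω₀ = 1/√(LC) = 1/√(0.0314·6.85e-06) = 2156 rad/s.
Step 2 — f₀ = ω₀/(2π) = 343.2 Hz.
Step 3 — Series Q: Q = ω₀L/R = 2156·0.0314/257 = 0.2634.
Step 4 — Bandwidth: Δω = ω₀/Q = 8185 rad/s; BW = Δω/(2π) = 1303 Hz.

(a) f₀ = 343.2 Hz  (b) Q = 0.2634  (c) BW = 1303 Hz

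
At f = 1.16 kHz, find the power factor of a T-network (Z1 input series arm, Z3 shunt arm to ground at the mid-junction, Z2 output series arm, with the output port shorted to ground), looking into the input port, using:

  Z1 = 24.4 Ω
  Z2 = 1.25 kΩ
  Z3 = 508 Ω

Step 1 — Angular frequency: ω = 2π·f = 2π·1160 = 7288 rad/s.
Step 2 — Component impedances:
  Z1: Z = R = 24.4 Ω
  Z2: Z = R = 1250 Ω
  Z3: Z = R = 508 Ω
Step 3 — With the output port shorted to ground, the output series arm Z2 runs from the junction to ground; the shunt arm Z3 also runs from the junction to ground. They appear in parallel: Z3 || Z2 = 361.2 Ω.
Step 4 — Series with input arm Z1: Z_in = Z1 + (Z3 || Z2) = 385.6 Ω = 385.6∠0.0° Ω.
Step 5 — Power factor: PF = cos(φ) = Re(Z)/|Z| = 385.6/385.6 = 1.
Step 6 — Type: Im(Z) = 0 ⇒ unity (phase φ = 0.0°).

PF = 1 (unity, φ = 0.0°)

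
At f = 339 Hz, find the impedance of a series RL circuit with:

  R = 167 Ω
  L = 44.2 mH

Step 1 — Angular frequency: ω = 2π·f = 2π·339 = 2130 rad/s.
Step 2 — Component impedances:
  R: Z = R = 167 Ω
  L: Z = jωL = j·2130·0.0442 = 0 + j94.15 Ω
Step 3 — Series combination: Z_total = R + L = 167 + j94.15 Ω = 191.7∠29.4° Ω.

Z = 167 + j94.15 Ω = 191.7∠29.4° Ω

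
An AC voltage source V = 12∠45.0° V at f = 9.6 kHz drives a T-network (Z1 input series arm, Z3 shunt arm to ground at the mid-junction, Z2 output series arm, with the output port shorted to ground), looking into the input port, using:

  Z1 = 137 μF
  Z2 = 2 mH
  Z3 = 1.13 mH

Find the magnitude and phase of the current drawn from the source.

Step 1 — Angular frequency: ω = 2π·f = 2π·9600 = 6.032e+04 rad/s.
Step 2 — Component impedances:
  Z1: Z = 1/(jωC) = -j/(ω·C) = 0 - j0.121 Ω
  Z2: Z = jωL = j·6.032e+04·0.002 = 0 + j120.6 Ω
  Z3: Z = jωL = j·6.032e+04·0.00113 = 0 + j68.16 Ω
Step 3 — With the output port shorted to ground, the output series arm Z2 runs from the junction to ground; the shunt arm Z3 also runs from the junction to ground. They appear in parallel: Z3 || Z2 = 0 + j43.55 Ω.
Step 4 — Series with input arm Z1: Z_in = Z1 + (Z3 || Z2) = 0 + j43.43 Ω = 43.43∠90.0° Ω.
Step 5 — Source phasor: V = 12∠45.0° V = 8.485 + j8.485 V.
Step 6 — Ohm's law: I = V / Z_total = (8.485 + j8.485) / (0 + j43.43) = 0.1954 - j0.1954 A.
Step 7 — Convert to polar: |I| = 0.2763 A, ∠I = -45.0°.

I = 0.2763∠-45.0° A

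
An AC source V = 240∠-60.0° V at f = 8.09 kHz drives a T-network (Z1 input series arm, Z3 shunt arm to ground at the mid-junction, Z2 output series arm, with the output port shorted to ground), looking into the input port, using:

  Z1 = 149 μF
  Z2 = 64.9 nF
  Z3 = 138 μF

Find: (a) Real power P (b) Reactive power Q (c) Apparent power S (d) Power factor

Step 1 — Angular frequency: ω = 2π·f = 2π·8090 = 5.083e+04 rad/s.
Step 2 — Component impedances:
  Z1: Z = 1/(jωC) = -j/(ω·C) = 0 - j0.132 Ω
  Z2: Z = 1/(jωC) = -j/(ω·C) = 0 - j303.1 Ω
  Z3: Z = 1/(jωC) = -j/(ω·C) = 0 - j0.1426 Ω
Step 3 — With the output port shorted to ground, the output series arm Z2 runs from the junction to ground; the shunt arm Z3 also runs from the junction to ground. They appear in parallel: Z3 || Z2 = 0 - j0.1425 Ω.
Step 4 — Series with input arm Z1: Z_in = Z1 + (Z3 || Z2) = 0 - j0.2745 Ω = 0.2745∠-90.0° Ω.
Step 5 — Source phasor: V = 240∠-60.0° V = 120 - j207.8 V.
Step 6 — Current: I = V / Z = 757.1 + j437.1 A = 874.2∠30.0° A.
Step 7 — Complex power: S = V·I* = 0 - j2.098e+05 VA.
Step 8 — Real power: P = Re(S) = 0 W.
Step 9 — Reactive power: Q = Im(S) = -2.098e+05 VAR.
Step 10 — Apparent power: |S| = 2.098e+05 VA.
Step 11 — Power factor: PF = P/|S| = 0 (leading).

(a) P = 0 W  (b) Q = -2.098e+05 VAR  (c) S = 2.098e+05 VA  (d) PF = 0 (leading)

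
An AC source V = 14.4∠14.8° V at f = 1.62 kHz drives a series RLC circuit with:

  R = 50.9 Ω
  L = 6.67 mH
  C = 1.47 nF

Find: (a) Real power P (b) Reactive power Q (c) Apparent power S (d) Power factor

Step 1 — Angular frequency: ω = 2π·f = 2π·1620 = 1.018e+04 rad/s.
Step 2 — Component impedances:
  R: Z = R = 50.9 Ω
  L: Z = jωL = j·1.018e+04·0.00667 = 0 + j67.89 Ω
  C: Z = 1/(jωC) = -j/(ω·C) = 0 - j6.683e+04 Ω
Step 3 — Series combination: Z_total = R + L + C = 50.9 - j6.676e+04 Ω = 6.676e+04∠-90.0° Ω.
Step 4 — Source phasor: V = 14.4∠14.8° V = 13.92 + j3.678 V.
Step 5 — Current: I = V / Z = -5.494e-05 + j0.0002086 A = 0.0002157∠104.8° A.
Step 6 — Complex power: S = V·I* = 2.368e-06 - j0.003106 VA.
Step 7 — Real power: P = Re(S) = 2.368e-06 W.
Step 8 — Reactive power: Q = Im(S) = -0.003106 VAR.
Step 9 — Apparent power: |S| = 0.003106 VA.
Step 10 — Power factor: PF = P/|S| = 0.0007624 (leading).

(a) P = 2.368e-06 W  (b) Q = -0.003106 VAR  (c) S = 0.003106 VA  (d) PF = 0.0007624 (leading)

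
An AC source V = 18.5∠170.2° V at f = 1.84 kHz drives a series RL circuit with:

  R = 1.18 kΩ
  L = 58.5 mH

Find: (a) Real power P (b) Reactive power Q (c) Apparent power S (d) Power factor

Step 1 — Angular frequency: ω = 2π·f = 2π·1840 = 1.156e+04 rad/s.
Step 2 — Component impedances:
  R: Z = R = 1180 Ω
  L: Z = jωL = j·1.156e+04·0.0585 = 0 + j676.3 Ω
Step 3 — Series combination: Z_total = R + L = 1180 + j676.3 Ω = 1360∠29.8° Ω.
Step 4 — Source phasor: V = 18.5∠170.2° V = -18.23 + j3.149 V.
Step 5 — Current: I = V / Z = -0.01048 + j0.008674 A = 0.0136∠140.4° A.
Step 6 — Complex power: S = V·I* = 0.2183 + j0.1251 VA.
Step 7 — Real power: P = Re(S) = 0.2183 W.
Step 8 — Reactive power: Q = Im(S) = 0.1251 VAR.
Step 9 — Apparent power: |S| = 0.2516 VA.
Step 10 — Power factor: PF = P/|S| = 0.8676 (lagging).

(a) P = 0.2183 W  (b) Q = 0.1251 VAR  (c) S = 0.2516 VA  (d) PF = 0.8676 (lagging)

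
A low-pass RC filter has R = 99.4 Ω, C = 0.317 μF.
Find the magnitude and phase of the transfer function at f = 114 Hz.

Step 1 — Angular frequency: ω = 2π·114 = 716.3 rad/s.
Step 2 — Transfer function: H(jω) = 1/(1 + jωRC).
Step 3 — Denominator: 1 + jωRC = 1 + j·716.3·99.4·3.17e-07 = 1 + j0.02257.
Step 4 — H = 0.9995 - j0.02256.
Step 5 — Magnitude: |H| = 0.9997 (-0.0 dB); phase: φ = -1.3°.

|H| = 0.9997 (-0.0 dB), φ = -1.3°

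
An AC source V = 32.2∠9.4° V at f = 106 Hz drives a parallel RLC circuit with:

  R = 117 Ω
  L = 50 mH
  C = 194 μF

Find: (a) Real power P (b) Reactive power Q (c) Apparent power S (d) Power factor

Step 1 — Angular frequency: ω = 2π·f = 2π·106 = 666 rad/s.
Step 2 — Component impedances:
  R: Z = R = 117 Ω
  L: Z = jωL = j·666·0.05 = 0 + j33.3 Ω
  C: Z = 1/(jωC) = -j/(ω·C) = 0 - j7.739 Ω
Step 3 — Parallel combination: 1/Z_total = 1/R + 1/L + 1/C; Z_total = 0.8625 - j10.01 Ω = 10.05∠-85.1° Ω.
Step 4 — Source phasor: V = 32.2∠9.4° V = 31.77 + j5.259 V.
Step 5 — Current: I = V / Z = -0.2501 + j3.196 A = 3.205∠94.5° A.
Step 6 — Complex power: S = V·I* = 8.862 - j102.8 VA.
Step 7 — Real power: P = Re(S) = 8.862 W.
Step 8 — Reactive power: Q = Im(S) = -102.8 VAR.
Step 9 — Apparent power: |S| = 103.2 VA.
Step 10 — Power factor: PF = P/|S| = 0.08586 (leading).

(a) P = 8.862 W  (b) Q = -102.8 VAR  (c) S = 103.2 VA  (d) PF = 0.08586 (leading)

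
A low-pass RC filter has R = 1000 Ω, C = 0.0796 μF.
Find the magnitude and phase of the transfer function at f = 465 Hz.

Step 1 — Angular frequency: ω = 2π·465 = 2922 rad/s.
Step 2 — Transfer function: H(jω) = 1/(1 + jωRC).
Step 3 — Denominator: 1 + jωRC = 1 + j·2922·1000·7.96e-08 = 1 + j0.2326.
Step 4 — H = 0.9487 - j0.2206.
Step 5 — Magnitude: |H| = 0.974 (-0.2 dB); phase: φ = -13.1°.

|H| = 0.974 (-0.2 dB), φ = -13.1°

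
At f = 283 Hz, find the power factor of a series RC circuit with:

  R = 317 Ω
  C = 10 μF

Step 1 — Angular frequency: ω = 2π·f = 2π·283 = 1778 rad/s.
Step 2 — Component impedances:
  R: Z = R = 317 Ω
  C: Z = 1/(jωC) = -j/(ω·C) = 0 - j56.24 Ω
Step 3 — Series combination: Z_total = R + C = 317 - j56.24 Ω = 321.9∠-10.1° Ω.
Step 4 — Power factor: PF = cos(φ) = Re(Z)/|Z| = 317/321.95 = 0.9846.
Step 5 — Type: Im(Z) = -56.24 ⇒ leading (phase φ = -10.1°).

PF = 0.9846 (leading, φ = -10.1°)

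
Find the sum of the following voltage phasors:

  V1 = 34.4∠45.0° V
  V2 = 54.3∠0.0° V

Step 1 — Convert each phasor to rectangular form:
  V1 = 34.4·(cos(45.0°) + j·sin(45.0°)) = 24.32 + j24.32 V
  V2 = 54.3·(cos(0.0°) + j·sin(0.0°)) = 54.3 V
Step 2 — Sum components: V_total = 78.62 + j24.32 V.
Step 3 — Convert to polar: |V_total| = 82.3 V, ∠V_total = 17.2°.

V_total = 82.3∠17.2° V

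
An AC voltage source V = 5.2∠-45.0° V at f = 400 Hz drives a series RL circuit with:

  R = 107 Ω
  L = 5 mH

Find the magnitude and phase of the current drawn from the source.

Step 1 — Angular frequency: ω = 2π·f = 2π·400 = 2513 rad/s.
Step 2 — Component impedances:
  R: Z = R = 107 Ω
  L: Z = jωL = j·2513·0.005 = 0 + j12.57 Ω
Step 3 — Series combination: Z_total = R + L = 107 + j12.57 Ω = 107.7∠6.7° Ω.
Step 4 — Source phasor: V = 5.2∠-45.0° V = 3.677 - j3.677 V.
Step 5 — Ohm's law: I = V / Z_total = (3.677 - j3.677) / (107 + j12.57) = 0.02992 - j0.03788 A.
Step 6 — Convert to polar: |I| = 0.04827 A, ∠I = -51.7°.

I = 0.04827∠-51.7° A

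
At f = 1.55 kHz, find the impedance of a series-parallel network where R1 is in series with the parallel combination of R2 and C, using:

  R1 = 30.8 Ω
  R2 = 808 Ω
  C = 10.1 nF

Step 1 — Angular frequency: ω = 2π·f = 2π·1550 = 9739 rad/s.
Step 2 — Component impedances:
  R1: Z = R = 30.8 Ω
  R2: Z = R = 808 Ω
  C: Z = 1/(jωC) = -j/(ω·C) = 0 - j1.017e+04 Ω
Step 3 — Parallel branch: R2 || C = 1/(1/R2 + 1/C) = 802.9 - j63.81 Ω.
Step 4 — Series with R1: Z_total = R1 + (R2 || C) = 833.7 - j63.81 Ω = 836.2∠-4.4° Ω.

Z = 833.7 - j63.81 Ω = 836.2∠-4.4° Ω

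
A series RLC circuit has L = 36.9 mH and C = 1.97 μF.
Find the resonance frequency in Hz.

Step 1 — Resonance condition Im(Z)=0 gives ω₀ = 1/√(LC).
Step 2 — ω₀ = 1/√(0.0369·1.97e-06) = 3709 rad/s.
Step 3 — f₀ = ω₀/(2π) = 590.3 Hz.

f₀ = 590.3 Hz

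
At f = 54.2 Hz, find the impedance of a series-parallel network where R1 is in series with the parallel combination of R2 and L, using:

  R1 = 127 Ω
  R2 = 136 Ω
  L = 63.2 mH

Step 1 — Angular frequency: ω = 2π·f = 2π·54.2 = 340.5 rad/s.
Step 2 — Component impedances:
  R1: Z = R = 127 Ω
  R2: Z = R = 136 Ω
  L: Z = jωL = j·340.5·0.0632 = 0 + j21.52 Ω
Step 3 — Parallel branch: R2 || L = 1/(1/R2 + 1/L) = 3.323 + j21 Ω.
Step 4 — Series with R1: Z_total = R1 + (R2 || L) = 130.3 + j21 Ω = 132∠9.2° Ω.

Z = 130.3 + j21 Ω = 132∠9.2° Ω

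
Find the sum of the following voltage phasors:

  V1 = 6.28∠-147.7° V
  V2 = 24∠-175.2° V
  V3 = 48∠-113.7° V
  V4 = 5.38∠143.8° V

Step 1 — Convert each phasor to rectangular form:
  V1 = 6.28·(cos(-147.7°) + j·sin(-147.7°)) = -5.308 - j3.356 V
  V2 = 24·(cos(-175.2°) + j·sin(-175.2°)) = -23.92 - j2.008 V
  V3 = 48·(cos(-113.7°) + j·sin(-113.7°)) = -19.29 - j43.95 V
  V4 = 5.38·(cos(143.8°) + j·sin(143.8°)) = -4.341 + j3.177 V
Step 2 — Sum components: V_total = -52.86 - j46.14 V.
Step 3 — Convert to polar: |V_total| = 70.16 V, ∠V_total = -138.9°.

V_total = 70.16∠-138.9° V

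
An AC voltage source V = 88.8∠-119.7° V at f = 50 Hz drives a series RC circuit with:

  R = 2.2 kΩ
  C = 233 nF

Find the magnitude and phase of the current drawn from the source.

Step 1 — Angular frequency: ω = 2π·f = 2π·50 = 314.2 rad/s.
Step 2 — Component impedances:
  R: Z = R = 2200 Ω
  C: Z = 1/(jωC) = -j/(ω·C) = 0 - j1.366e+04 Ω
Step 3 — Series combination: Z_total = R + C = 2200 - j1.366e+04 Ω = 1.384e+04∠-80.9° Ω.
Step 4 — Source phasor: V = 88.8∠-119.7° V = -44 - j77.13 V.
Step 5 — Ohm's law: I = V / Z_total = (-44 - j77.13) / (2200 - j1.366e+04) = 0.004998 - j0.004025 A.
Step 6 — Convert to polar: |I| = 0.006417 A, ∠I = -38.8°.

I = 0.006417∠-38.8° A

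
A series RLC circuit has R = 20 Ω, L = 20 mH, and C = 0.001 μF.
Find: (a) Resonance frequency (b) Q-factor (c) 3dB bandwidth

Step 1 — Resonance condition Im(Z)=0 gives ω₀ = 1/√(LC).
Step 2 — ω₀ = 1/√(0.02·1e-09) = 2.236e+05 rad/s.
Step 3 — f₀ = ω₀/(2π) = 3.559e+04 Hz.
Step 4 — Series Q: Q = ω₀L/R = 2.236e+05·0.02/20 = 223.6.
Step 5 — 3dB bandwidth: Δω = ω₀/Q = 1000 rad/s; BW = Δω/(2π) = 159.2 Hz.

(a) f₀ = 3.559e+04 Hz  (b) Q = 223.6  (c) BW = 159.2 Hz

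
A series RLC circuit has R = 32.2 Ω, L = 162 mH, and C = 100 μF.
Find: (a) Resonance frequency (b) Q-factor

Step 1 — Resonance condition Im(Z)=0 gives ω₀ = 1/√(LC).
Step 2 — ω₀ = 1/√(0.162·0.0001) = 248.5 rad/s.
Step 3 — f₀ = ω₀/(2π) = 39.54 Hz.
Step 4 — Series Q: Q = ω₀L/R = 248.5·0.162/32.2 = 1.25.

(a) f₀ = 39.54 Hz  (b) Q = 1.25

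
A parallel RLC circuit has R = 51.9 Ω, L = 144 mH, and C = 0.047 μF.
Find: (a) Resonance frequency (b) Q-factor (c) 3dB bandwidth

Step 1 — Resonance: ω₀ = 1/√(LC) = 1/√(0.144·4.7e-08) = 1.216e+04 rad/s.
Step 2 — f₀ = ω₀/(2π) = 1935 Hz.
Step 3 — Parallel Q: Q = R/(ω₀L) = 51.9/(1.216e+04·0.144) = 0.02965.
Step 4 — Bandwidth: Δω = ω₀/Q = 4.1e+05 rad/s; BW = Δω/(2π) = 6.525e+04 Hz.

(a) f₀ = 1935 Hz  (b) Q = 0.02965  (c) BW = 6.525e+04 Hz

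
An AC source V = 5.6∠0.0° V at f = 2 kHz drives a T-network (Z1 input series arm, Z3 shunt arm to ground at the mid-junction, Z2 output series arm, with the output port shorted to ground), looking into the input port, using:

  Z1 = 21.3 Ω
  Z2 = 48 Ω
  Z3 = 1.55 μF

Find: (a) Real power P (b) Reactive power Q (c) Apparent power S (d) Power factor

Step 1 — Angular frequency: ω = 2π·f = 2π·2000 = 1.257e+04 rad/s.
Step 2 — Component impedances:
  Z1: Z = R = 21.3 Ω
  Z2: Z = R = 48 Ω
  Z3: Z = 1/(jωC) = -j/(ω·C) = 0 - j51.34 Ω
Step 3 — With the output port shorted to ground, the output series arm Z2 runs from the junction to ground; the shunt arm Z3 also runs from the junction to ground. They appear in parallel: Z3 || Z2 = 25.61 - j23.95 Ω.
Step 4 — Series with input arm Z1: Z_in = Z1 + (Z3 || Z2) = 46.91 - j23.95 Ω = 52.67∠-27.0° Ω.
Step 5 — Source phasor: V = 5.6∠0.0° V = 5.6 V.
Step 6 — Current: I = V / Z = 0.0947 + j0.04834 A = 0.1063∠27.0° A.
Step 7 — Complex power: S = V·I* = 0.5303 - j0.2707 VA.
Step 8 — Real power: P = Re(S) = 0.5303 W.
Step 9 — Reactive power: Q = Im(S) = -0.2707 VAR.
Step 10 — Apparent power: |S| = 0.5954 VA.
Step 11 — Power factor: PF = P/|S| = 0.8907 (leading).

(a) P = 0.5303 W  (b) Q = -0.2707 VAR  (c) S = 0.5954 VA  (d) PF = 0.8907 (leading)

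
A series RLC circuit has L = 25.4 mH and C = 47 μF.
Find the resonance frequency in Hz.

Step 1 — Resonance condition Im(Z)=0 gives ω₀ = 1/√(LC).
Step 2 — ω₀ = 1/√(0.0254·4.7e-05) = 915.2 rad/s.
Step 3 — f₀ = ω₀/(2π) = 145.7 Hz.

f₀ = 145.7 Hz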